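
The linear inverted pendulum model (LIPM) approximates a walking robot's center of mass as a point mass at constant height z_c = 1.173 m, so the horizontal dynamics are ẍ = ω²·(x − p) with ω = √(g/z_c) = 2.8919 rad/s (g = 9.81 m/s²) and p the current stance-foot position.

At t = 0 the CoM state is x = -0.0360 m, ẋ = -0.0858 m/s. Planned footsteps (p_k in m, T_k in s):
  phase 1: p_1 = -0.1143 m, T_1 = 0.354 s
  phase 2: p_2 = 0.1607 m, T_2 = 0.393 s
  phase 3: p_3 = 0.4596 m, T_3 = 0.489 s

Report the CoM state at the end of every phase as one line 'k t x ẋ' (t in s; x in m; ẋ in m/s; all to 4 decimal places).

phase 1: p=-0.1143, T=0.354, ωT=1.023733, cosh=1.571408, sinh=1.212157; start (x,ẋ)=(-0.036000, -0.085800) → end (x,ẋ)=(-0.027222, 0.139649)
phase 2: p=0.1607, T=0.393, ωT=1.136517, cosh=1.718415, sinh=1.397480; start (x,ẋ)=(-0.027222, 0.139649) → end (x,ẋ)=(-0.094745, -0.519489)
phase 3: p=0.4596, T=0.489, ωT=1.414139, cosh=2.178039, sinh=1.934905; start (x,ẋ)=(-0.094745, -0.519489) → end (x,ẋ)=(-1.095363, -4.233333)

1 0.3540 -0.0272 0.1396
2 0.7470 -0.0947 -0.5195
3 1.2360 -1.0954 -4.2333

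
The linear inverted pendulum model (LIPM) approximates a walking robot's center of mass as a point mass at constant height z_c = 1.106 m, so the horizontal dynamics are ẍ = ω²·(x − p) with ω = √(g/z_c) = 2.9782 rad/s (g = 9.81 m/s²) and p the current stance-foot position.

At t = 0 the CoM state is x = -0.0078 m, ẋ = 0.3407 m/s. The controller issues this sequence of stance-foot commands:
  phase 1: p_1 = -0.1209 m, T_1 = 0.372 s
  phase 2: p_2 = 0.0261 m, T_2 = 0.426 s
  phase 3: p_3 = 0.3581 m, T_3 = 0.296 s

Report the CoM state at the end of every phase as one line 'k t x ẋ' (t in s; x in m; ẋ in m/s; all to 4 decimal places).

phase 1: p=-0.1209, T=0.372, ωT=1.107890, cosh=1.679109, sinh=1.348854; start (x,ẋ)=(-0.007800, 0.340700) → end (x,ẋ)=(0.223313, 1.026413)
phase 2: p=0.0261, T=0.426, ωT=1.268713, cosh=1.918733, sinh=1.637540; start (x,ẋ)=(0.223313, 1.026413) → end (x,ẋ)=(0.968865, 2.931208)
phase 3: p=0.3581, T=0.296, ωT=0.881547, cosh=1.414387, sinh=1.000246; start (x,ẋ)=(0.968865, 2.931208) → end (x,ẋ)=(2.206422, 5.965291)

1 0.3720 0.2233 1.0264
2 0.7980 0.9689 2.9312
3 1.0940 2.2064 5.9653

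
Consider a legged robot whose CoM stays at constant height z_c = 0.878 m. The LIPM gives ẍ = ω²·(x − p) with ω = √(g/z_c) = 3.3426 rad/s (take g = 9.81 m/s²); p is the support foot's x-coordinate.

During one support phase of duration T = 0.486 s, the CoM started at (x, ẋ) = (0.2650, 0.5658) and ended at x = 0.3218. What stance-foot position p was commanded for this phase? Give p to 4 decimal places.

p = 0.4826

ωT = 3.3426·0.486 = 1.624504; cosh(ωT) = 2.636454, sinh(ωT) = 2.439445
x(T) = p + (x₀−p)·cosh(ωT) + (ẋ₀/ω)·sinh(ωT) ⇒ p·(1 − cosh) = x(T) − x₀·cosh − (ẋ₀/ω)·sinh
numerator   = 0.3218 − (0.2650)·2.636454 − (0.5658/3.3426)·2.439445 = -0.789784
denominator = 1 − 2.636454 = -1.636454
p = -0.789784 / -1.636454 = 0.4826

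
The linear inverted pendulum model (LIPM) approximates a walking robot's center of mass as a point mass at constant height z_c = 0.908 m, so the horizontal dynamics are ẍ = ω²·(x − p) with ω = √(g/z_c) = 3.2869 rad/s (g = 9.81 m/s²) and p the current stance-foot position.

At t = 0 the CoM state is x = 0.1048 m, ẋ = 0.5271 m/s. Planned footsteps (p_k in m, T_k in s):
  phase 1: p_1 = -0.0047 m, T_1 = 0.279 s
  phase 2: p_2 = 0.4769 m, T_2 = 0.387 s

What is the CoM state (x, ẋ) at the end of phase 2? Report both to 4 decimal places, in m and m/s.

x = 0.7519, ẋ = 1.3663

phase 1: p=-0.0047, T=0.279, ωT=0.917045, cosh=1.450792, sinh=1.051094; start (x,ẋ)=(0.104800, 0.527100) → end (x,ẋ)=(0.322719, 1.143018)
phase 2: p=0.4769, T=0.387, ωT=1.272030, cosh=1.924176, sinh=1.643914; start (x,ẋ)=(0.322719, 1.143018) → end (x,ẋ)=(0.751899, 1.366270)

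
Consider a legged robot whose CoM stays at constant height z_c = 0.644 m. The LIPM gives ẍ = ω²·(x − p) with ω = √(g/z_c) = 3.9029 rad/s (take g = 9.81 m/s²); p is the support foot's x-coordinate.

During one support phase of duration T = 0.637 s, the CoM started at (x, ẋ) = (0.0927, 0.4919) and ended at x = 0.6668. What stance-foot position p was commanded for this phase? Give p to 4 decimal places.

ωT = 3.9029·0.637 = 2.486147; cosh(ωT) = 6.049064, sinh(ωT) = 5.965834
x(T) = p + (x₀−p)·cosh(ωT) + (ẋ₀/ω)·sinh(ωT) ⇒ p·(1 − cosh) = x(T) − x₀·cosh − (ẋ₀/ω)·sinh
numerator   = 0.6668 − (0.0927)·6.049064 − (0.4919/3.9029)·5.965834 = -0.645849
denominator = 1 − 6.049064 = -5.049064
p = -0.645849 / -5.049064 = 0.1279

p = 0.1279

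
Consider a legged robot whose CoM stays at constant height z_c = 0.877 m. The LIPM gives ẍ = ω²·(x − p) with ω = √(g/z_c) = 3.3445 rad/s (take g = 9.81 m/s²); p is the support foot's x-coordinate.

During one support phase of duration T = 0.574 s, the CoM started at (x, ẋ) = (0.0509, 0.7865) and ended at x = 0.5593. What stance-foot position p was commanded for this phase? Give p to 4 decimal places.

p = 0.1621

ωT = 3.3445·0.574 = 1.919743; cosh(ωT) = 3.482925, sinh(ωT) = 3.336281
x(T) = p + (x₀−p)·cosh(ωT) + (ẋ₀/ω)·sinh(ωT) ⇒ p·(1 − cosh) = x(T) − x₀·cosh − (ẋ₀/ω)·sinh
numerator   = 0.5593 − (0.0509)·3.482925 − (0.7865/3.3445)·3.336281 = -0.402548
denominator = 1 − 3.482925 = -2.482925
p = -0.402548 / -2.482925 = 0.1621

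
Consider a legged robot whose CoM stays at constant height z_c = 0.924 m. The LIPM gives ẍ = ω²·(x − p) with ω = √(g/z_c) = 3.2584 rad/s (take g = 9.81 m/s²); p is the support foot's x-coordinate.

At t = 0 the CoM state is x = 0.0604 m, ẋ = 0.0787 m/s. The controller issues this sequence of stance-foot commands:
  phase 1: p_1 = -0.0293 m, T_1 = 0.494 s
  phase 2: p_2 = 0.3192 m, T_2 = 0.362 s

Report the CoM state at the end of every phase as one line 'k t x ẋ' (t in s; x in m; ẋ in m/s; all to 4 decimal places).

phase 1: p=-0.0293, T=0.494, ωT=1.609650, cosh=2.600508, sinh=2.400550; start (x,ẋ)=(0.060400, 0.078700) → end (x,ẋ)=(0.261946, 0.906289)
phase 2: p=0.3192, T=0.362, ωT=1.179541, cosh=1.780150, sinh=1.472730; start (x,ẋ)=(0.261946, 0.906289) → end (x,ẋ)=(0.626903, 1.338583)

1 0.4940 0.2619 0.9063
2 0.8560 0.6269 1.3386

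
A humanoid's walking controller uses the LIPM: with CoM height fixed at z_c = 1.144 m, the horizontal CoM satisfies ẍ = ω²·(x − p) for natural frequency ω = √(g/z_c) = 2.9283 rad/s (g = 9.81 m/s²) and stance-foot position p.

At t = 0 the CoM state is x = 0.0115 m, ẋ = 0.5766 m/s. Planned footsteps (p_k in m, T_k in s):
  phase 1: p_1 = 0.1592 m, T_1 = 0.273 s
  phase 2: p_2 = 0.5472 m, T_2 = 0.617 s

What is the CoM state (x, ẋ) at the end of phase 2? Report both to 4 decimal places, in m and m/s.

phase 1: p=0.1592, T=0.273, ωT=0.799426, cosh=1.336925, sinh=0.887338; start (x,ẋ)=(0.011500, 0.576600) → end (x,ẋ)=(0.136458, 0.387089)
phase 2: p=0.5472, T=0.617, ωT=1.806761, cosh=3.127437, sinh=2.963252; start (x,ẋ)=(0.136458, 0.387089) → end (x,ẋ)=(-0.345660, -2.353529)

x = -0.3457, ẋ = -2.3535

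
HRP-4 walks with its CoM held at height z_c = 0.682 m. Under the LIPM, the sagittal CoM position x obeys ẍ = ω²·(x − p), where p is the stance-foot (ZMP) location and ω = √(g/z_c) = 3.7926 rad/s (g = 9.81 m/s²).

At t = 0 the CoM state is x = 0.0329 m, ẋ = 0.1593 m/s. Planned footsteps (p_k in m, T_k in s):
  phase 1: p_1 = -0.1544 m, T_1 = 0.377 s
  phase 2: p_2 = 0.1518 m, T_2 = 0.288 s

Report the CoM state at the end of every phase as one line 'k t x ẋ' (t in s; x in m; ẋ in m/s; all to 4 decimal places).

phase 1: p=-0.1544, T=0.377, ωT=1.429810, cosh=2.208630, sinh=1.969276; start (x,ẋ)=(0.032900, 0.159300) → end (x,ẋ)=(0.341992, 1.750718)
phase 2: p=0.1518, T=0.288, ωT=1.092269, cosh=1.658242, sinh=1.322788; start (x,ẋ)=(0.341992, 1.750718) → end (x,ẋ)=(1.077801, 3.857268)

1 0.3770 0.3420 1.7507
2 0.6650 1.0778 3.8573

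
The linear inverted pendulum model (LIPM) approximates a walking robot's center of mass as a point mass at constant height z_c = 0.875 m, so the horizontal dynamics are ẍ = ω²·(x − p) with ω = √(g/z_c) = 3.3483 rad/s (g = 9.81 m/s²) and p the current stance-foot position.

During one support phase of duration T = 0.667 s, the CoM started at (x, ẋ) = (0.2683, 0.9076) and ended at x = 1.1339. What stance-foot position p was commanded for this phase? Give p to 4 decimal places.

p = 0.3717

ωT = 3.3483·0.667 = 2.233316; cosh(ωT) = 4.718965, sinh(ωT) = 4.611792
x(T) = p + (x₀−p)·cosh(ωT) + (ẋ₀/ω)·sinh(ωT) ⇒ p·(1 − cosh) = x(T) − x₀·cosh − (ẋ₀/ω)·sinh
numerator   = 1.1339 − (0.2683)·4.718965 − (0.9076/3.3483)·4.611792 = -1.382284
denominator = 1 − 4.718965 = -3.718965
p = -1.382284 / -3.718965 = 0.3717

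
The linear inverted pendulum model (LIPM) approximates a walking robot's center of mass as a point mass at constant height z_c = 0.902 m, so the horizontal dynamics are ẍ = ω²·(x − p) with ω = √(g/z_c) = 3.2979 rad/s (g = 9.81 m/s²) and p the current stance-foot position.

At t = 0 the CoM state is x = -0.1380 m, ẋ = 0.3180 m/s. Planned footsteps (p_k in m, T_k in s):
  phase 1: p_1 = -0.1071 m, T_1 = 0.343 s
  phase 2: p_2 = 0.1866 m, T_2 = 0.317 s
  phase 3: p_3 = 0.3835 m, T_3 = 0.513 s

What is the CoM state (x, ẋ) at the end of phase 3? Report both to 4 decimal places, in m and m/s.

phase 1: p=-0.1071, T=0.343, ωT=1.131180, cosh=1.710981, sinh=1.388329; start (x,ẋ)=(-0.138000, 0.318000) → end (x,ẋ)=(-0.026100, 0.402614)
phase 2: p=0.1866, T=0.317, ωT=1.045434, cosh=1.598086, sinh=1.246547; start (x,ẋ)=(-0.026100, 0.402614) → end (x,ẋ)=(-0.001131, -0.230994)
phase 3: p=0.3835, T=0.513, ωT=1.691823, cosh=2.806776, sinh=2.622592; start (x,ẋ)=(-0.001131, -0.230994) → end (x,ẋ)=(-0.879768, -3.975043)

x = -0.8798, ẋ = -3.9750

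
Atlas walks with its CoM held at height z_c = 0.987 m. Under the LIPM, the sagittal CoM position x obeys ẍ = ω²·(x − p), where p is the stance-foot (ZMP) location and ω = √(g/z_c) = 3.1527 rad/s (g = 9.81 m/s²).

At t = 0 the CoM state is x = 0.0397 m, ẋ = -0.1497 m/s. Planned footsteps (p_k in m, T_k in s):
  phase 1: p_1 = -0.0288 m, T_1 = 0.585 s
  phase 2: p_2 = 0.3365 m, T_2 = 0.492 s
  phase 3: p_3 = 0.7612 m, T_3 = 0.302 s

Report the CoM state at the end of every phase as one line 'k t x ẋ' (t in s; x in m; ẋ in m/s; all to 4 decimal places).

1 0.5850 0.0468 0.1806
2 1.0770 -0.2484 -1.6120
3 1.3790 -1.3053 -5.9089

phase 1: p=-0.0288, T=0.585, ωT=1.844329, cosh=3.240995, sinh=3.082863; start (x,ẋ)=(0.039700, -0.149700) → end (x,ẋ)=(0.046824, 0.180598)
phase 2: p=0.3365, T=0.492, ωT=1.551128, cosh=2.464399, sinh=2.252390; start (x,ẋ)=(0.046824, 0.180598) → end (x,ẋ)=(-0.248352, -1.611954)
phase 3: p=0.7612, T=0.302, ωT=0.952115, cosh=1.488555, sinh=1.102631; start (x,ẋ)=(-0.248352, -1.611954) → end (x,ẋ)=(-1.305340, -5.908950)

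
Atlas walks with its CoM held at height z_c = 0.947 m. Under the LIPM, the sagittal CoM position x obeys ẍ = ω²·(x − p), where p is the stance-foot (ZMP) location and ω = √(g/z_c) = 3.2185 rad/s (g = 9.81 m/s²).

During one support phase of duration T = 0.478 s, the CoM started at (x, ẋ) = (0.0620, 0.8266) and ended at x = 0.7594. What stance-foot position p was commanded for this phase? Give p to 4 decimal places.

ωT = 3.2185·0.478 = 1.538443; cosh(ωT) = 2.436024, sinh(ωT) = 2.221309
x(T) = p + (x₀−p)·cosh(ωT) + (ẋ₀/ω)·sinh(ωT) ⇒ p·(1 − cosh) = x(T) − x₀·cosh − (ẋ₀/ω)·sinh
numerator   = 0.7594 − (0.0620)·2.436024 − (0.8266/3.2185)·2.221309 = 0.037873
denominator = 1 − 2.436024 = -1.436024
p = 0.037873 / -1.436024 = -0.0264

p = -0.0264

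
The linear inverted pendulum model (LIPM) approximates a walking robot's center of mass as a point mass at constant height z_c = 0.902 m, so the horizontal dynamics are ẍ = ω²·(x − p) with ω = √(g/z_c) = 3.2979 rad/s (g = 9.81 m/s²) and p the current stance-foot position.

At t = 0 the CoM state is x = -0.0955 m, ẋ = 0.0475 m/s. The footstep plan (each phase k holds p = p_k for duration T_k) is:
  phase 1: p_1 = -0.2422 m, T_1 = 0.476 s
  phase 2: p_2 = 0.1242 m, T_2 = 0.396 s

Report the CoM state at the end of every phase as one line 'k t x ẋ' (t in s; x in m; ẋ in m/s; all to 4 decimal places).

phase 1: p=-0.2422, T=0.476, ωT=1.569800, cosh=2.506888, sinh=2.298801; start (x,ẋ)=(-0.095500, 0.047500) → end (x,ẋ)=(0.158670, 1.231242)
phase 2: p=0.1242, T=0.396, ωT=1.305968, cosh=1.981086, sinh=1.710176; start (x,ẋ)=(0.158670, 1.231242) → end (x,ẋ)=(0.830968, 2.633608)

1 0.4760 0.1587 1.2312
2 0.8720 0.8310 2.6336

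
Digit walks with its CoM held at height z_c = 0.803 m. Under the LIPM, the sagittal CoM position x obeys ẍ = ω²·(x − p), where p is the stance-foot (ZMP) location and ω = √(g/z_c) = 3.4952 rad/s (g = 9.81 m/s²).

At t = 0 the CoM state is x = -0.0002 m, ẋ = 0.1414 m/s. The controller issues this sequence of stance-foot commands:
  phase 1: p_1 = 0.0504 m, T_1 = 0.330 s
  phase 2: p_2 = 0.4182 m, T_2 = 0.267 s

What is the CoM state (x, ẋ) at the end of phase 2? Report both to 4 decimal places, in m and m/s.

x = -0.1682, ẋ = -1.5047

phase 1: p=0.0504, T=0.330, ωT=1.153416, cosh=1.742278, sinh=1.426721; start (x,ẋ)=(-0.000200, 0.141400) → end (x,ẋ)=(0.019959, -0.005968)
phase 2: p=0.4182, T=0.267, ωT=0.933218, cosh=1.467983, sinh=1.074697; start (x,ẋ)=(0.019959, -0.005968) → end (x,ẋ)=(-0.168245, -1.504664)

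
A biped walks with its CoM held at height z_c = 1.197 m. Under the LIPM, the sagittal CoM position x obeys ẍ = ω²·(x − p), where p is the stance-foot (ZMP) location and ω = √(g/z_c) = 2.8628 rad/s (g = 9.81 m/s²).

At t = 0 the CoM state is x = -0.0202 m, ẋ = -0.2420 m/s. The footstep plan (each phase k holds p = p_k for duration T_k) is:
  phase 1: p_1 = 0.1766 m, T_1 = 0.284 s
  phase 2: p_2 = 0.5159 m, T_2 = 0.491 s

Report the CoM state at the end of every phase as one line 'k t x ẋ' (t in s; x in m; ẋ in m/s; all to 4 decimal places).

phase 1: p=0.1766, T=0.284, ωT=0.813035, cosh=1.349126, sinh=0.905616; start (x,ẋ)=(-0.020200, -0.242000) → end (x,ẋ)=(-0.165462, -0.836711)
phase 2: p=0.5159, T=0.491, ωT=1.405635, cosh=2.161663, sinh=1.916452; start (x,ẋ)=(-0.165462, -0.836711) → end (x,ẋ)=(-1.517097, -5.546925)

1 0.2840 -0.1655 -0.8367
2 0.7750 -1.5171 -5.5469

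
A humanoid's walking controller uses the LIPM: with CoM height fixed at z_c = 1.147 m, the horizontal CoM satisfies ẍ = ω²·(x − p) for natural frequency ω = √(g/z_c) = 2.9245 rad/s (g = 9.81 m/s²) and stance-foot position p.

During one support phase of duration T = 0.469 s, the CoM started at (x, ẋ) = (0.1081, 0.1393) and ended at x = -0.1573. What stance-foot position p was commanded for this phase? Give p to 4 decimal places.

p = 0.4299

ωT = 2.9245·0.469 = 1.371590; cosh(ωT) = 2.097659, sinh(ωT) = 1.843956
x(T) = p + (x₀−p)·cosh(ωT) + (ẋ₀/ω)·sinh(ωT) ⇒ p·(1 − cosh) = x(T) − x₀·cosh − (ẋ₀/ω)·sinh
numerator   = -0.1573 − (0.1081)·2.097659 − (0.1393/2.9245)·1.843956 = -0.471888
denominator = 1 − 2.097659 = -1.097659
p = -0.471888 / -1.097659 = 0.4299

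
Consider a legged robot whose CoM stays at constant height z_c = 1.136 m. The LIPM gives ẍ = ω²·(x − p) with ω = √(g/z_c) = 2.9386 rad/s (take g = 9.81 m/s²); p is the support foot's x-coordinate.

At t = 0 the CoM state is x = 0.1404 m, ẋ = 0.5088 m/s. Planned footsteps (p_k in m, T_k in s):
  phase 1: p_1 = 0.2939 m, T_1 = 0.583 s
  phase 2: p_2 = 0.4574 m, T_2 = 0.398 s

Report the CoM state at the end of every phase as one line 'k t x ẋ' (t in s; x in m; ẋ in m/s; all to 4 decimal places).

phase 1: p=0.2939, T=0.583, ωT=1.713204, cosh=2.863495, sinh=2.683208; start (x,ẋ)=(0.140400, 0.508800) → end (x,ẋ)=(0.318934, 0.246618)
phase 2: p=0.4574, T=0.398, ωT=1.169563, cosh=1.765543, sinh=1.455041; start (x,ẋ)=(0.318934, 0.246618) → end (x,ẋ)=(0.335045, -0.156636)

1 0.5830 0.3189 0.2466
2 0.9810 0.3350 -0.1566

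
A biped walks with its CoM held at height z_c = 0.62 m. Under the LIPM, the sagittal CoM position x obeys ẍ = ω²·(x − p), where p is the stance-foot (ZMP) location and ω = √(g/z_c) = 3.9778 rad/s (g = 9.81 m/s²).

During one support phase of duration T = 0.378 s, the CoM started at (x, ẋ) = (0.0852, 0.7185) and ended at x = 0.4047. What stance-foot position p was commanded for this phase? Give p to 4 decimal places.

ωT = 3.9778·0.378 = 1.503608; cosh(ωT) = 2.360108, sinh(ωT) = 2.137782
x(T) = p + (x₀−p)·cosh(ωT) + (ẋ₀/ω)·sinh(ωT) ⇒ p·(1 − cosh) = x(T) − x₀·cosh − (ẋ₀/ω)·sinh
numerator   = 0.4047 − (0.0852)·2.360108 − (0.7185/3.9778)·2.137782 = -0.182523
denominator = 1 − 2.360108 = -1.360108
p = -0.182523 / -1.360108 = 0.1342

p = 0.1342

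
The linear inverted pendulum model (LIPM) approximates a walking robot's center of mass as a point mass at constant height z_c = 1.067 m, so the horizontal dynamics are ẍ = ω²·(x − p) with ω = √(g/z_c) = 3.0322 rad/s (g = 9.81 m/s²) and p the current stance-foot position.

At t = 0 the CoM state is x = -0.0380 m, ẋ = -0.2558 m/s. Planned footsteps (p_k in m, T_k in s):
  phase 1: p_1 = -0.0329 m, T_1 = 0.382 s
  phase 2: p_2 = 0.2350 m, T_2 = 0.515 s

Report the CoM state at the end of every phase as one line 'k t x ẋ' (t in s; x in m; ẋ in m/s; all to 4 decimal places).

1 0.3820 -0.1629 -0.4697
2 0.8970 -1.1079 -3.9173

phase 1: p=-0.0329, T=0.382, ωT=1.158300, cosh=1.749268, sinh=1.435248; start (x,ẋ)=(-0.038000, -0.255800) → end (x,ẋ)=(-0.162901, -0.469658)
phase 2: p=0.2350, T=0.515, ωT=1.561583, cosh=2.488082, sinh=2.278278; start (x,ẋ)=(-0.162901, -0.469658) → end (x,ẋ)=(-1.107892, -3.917322)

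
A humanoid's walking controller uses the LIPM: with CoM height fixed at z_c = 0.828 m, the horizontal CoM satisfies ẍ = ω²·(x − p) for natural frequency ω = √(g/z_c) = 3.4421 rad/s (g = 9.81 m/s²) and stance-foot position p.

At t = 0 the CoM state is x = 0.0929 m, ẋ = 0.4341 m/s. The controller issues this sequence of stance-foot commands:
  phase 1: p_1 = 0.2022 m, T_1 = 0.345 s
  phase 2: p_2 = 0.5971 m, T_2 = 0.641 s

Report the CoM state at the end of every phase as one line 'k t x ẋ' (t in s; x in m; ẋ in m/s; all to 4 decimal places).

1 0.3450 0.1939 0.2185
2 0.9860 -0.9716 -5.2228

phase 1: p=0.2022, T=0.345, ωT=1.187524, cosh=1.791965, sinh=1.486989; start (x,ẋ)=(0.092900, 0.434100) → end (x,ẋ)=(0.193870, 0.218454)
phase 2: p=0.5971, T=0.641, ωT=2.206386, cosh=4.596465, sinh=4.486367; start (x,ẋ)=(0.193870, 0.218454) → end (x,ẋ)=(-0.971605, -5.222775)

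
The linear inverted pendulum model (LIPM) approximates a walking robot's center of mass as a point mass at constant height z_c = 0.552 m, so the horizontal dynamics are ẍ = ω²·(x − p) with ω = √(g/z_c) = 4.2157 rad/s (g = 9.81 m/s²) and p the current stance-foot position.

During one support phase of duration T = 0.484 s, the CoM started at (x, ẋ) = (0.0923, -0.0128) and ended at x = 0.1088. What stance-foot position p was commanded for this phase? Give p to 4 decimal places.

p = 0.0827

ωT = 4.2157·0.484 = 2.040399; cosh(ωT) = 3.911827, sinh(ωT) = 3.781850
x(T) = p + (x₀−p)·cosh(ωT) + (ẋ₀/ω)·sinh(ωT) ⇒ p·(1 − cosh) = x(T) − x₀·cosh − (ẋ₀/ω)·sinh
numerator   = 0.1088 − (0.0923)·3.911827 − (-0.0128/4.2157)·3.781850 = -0.240779
denominator = 1 − 3.911827 = -2.911827
p = -0.240779 / -2.911827 = 0.0827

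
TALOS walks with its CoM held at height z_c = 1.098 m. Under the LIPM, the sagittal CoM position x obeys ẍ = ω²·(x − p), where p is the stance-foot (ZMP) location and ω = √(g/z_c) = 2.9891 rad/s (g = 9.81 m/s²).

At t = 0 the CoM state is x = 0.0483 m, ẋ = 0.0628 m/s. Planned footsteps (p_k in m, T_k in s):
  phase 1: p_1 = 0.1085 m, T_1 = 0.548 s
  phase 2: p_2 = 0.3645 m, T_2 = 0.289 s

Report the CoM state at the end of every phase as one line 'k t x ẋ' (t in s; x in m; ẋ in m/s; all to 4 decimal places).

phase 1: p=0.1085, T=0.548, ωT=1.638027, cosh=2.669685, sinh=2.475322; start (x,ẋ)=(0.048300, 0.062800) → end (x,ẋ)=(-0.000209, -0.277763)
phase 2: p=0.3645, T=0.289, ωT=0.863850, cosh=1.396906, sinh=0.975370; start (x,ẋ)=(-0.000209, -0.277763) → end (x,ẋ)=(-0.235601, -1.451311)

1 0.5480 -0.0002 -0.2778
2 0.8370 -0.2356 -1.4513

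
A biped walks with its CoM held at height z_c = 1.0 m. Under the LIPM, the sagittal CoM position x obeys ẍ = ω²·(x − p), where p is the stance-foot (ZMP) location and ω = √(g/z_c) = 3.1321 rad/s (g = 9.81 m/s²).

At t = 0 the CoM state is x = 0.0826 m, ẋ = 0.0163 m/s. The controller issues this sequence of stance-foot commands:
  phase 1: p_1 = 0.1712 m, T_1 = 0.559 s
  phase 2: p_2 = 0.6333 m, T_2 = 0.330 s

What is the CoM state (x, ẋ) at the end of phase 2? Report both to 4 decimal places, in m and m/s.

phase 1: p=0.1712, T=0.559, ωT=1.750844, cosh=2.966544, sinh=2.792917; start (x,ẋ)=(0.082600, 0.016300) → end (x,ẋ)=(-0.077101, -0.726691)
phase 2: p=0.6333, T=0.330, ωT=1.033593, cosh=1.583437, sinh=1.227711; start (x,ẋ)=(-0.077101, -0.726691) → end (x,ẋ)=(-0.776422, -3.882384)

x = -0.7764, ẋ = -3.8824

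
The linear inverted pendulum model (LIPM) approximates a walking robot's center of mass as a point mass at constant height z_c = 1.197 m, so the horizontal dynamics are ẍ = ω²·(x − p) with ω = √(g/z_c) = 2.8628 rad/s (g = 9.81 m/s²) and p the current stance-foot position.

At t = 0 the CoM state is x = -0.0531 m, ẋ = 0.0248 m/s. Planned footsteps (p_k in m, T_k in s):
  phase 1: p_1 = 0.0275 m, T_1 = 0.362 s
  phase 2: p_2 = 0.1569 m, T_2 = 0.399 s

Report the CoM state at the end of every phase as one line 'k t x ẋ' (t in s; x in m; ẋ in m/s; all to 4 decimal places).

phase 1: p=0.0275, T=0.362, ωT=1.036334, cosh=1.586808, sinh=1.232055; start (x,ẋ)=(-0.053100, 0.024800) → end (x,ẋ)=(-0.089724, -0.244934)
phase 2: p=0.1569, T=0.399, ωT=1.142257, cosh=1.726466, sinh=1.407368; start (x,ẋ)=(-0.089724, -0.244934) → end (x,ẋ)=(-0.389298, -1.416519)

1 0.3620 -0.0897 -0.2449
2 0.7610 -0.3893 -1.4165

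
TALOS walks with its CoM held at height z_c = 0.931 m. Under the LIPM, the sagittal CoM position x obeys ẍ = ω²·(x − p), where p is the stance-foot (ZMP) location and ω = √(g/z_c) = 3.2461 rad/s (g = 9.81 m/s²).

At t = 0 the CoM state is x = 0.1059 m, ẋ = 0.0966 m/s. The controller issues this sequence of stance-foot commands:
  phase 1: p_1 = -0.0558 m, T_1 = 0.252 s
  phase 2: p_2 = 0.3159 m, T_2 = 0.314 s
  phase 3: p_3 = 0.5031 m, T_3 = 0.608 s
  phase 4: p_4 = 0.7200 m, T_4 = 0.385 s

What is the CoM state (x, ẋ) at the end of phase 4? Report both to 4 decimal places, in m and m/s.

x = 0.1164, ẋ = -1.7188

phase 1: p=-0.0558, T=0.252, ωT=0.818017, cosh=1.353654, sinh=0.912348; start (x,ẋ)=(0.105900, 0.096600) → end (x,ẋ)=(0.190236, 0.609649)
phase 2: p=0.3159, T=0.314, ωT=1.019275, cosh=1.566021, sinh=1.205165; start (x,ẋ)=(0.190236, 0.609649) → end (x,ẋ)=(0.345450, 0.463117)
phase 3: p=0.5031, T=0.608, ωT=1.973629, cosh=3.667848, sinh=3.528896; start (x,ẋ)=(0.345450, 0.463117) → end (x,ẋ)=(0.428325, -0.107267)
phase 4: p=0.7200, T=0.385, ωT=1.249749, cosh=1.888021, sinh=1.601444; start (x,ẋ)=(0.428325, -0.107267) → end (x,ẋ)=(0.116393, -1.718777)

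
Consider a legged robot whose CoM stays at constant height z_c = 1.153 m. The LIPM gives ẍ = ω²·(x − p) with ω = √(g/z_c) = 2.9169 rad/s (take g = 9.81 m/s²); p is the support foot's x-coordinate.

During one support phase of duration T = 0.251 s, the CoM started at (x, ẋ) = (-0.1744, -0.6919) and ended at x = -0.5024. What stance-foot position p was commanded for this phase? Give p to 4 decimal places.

ωT = 2.9169·0.251 = 0.732142; cosh(ωT) = 1.280204, sinh(ωT) = 0.799326
x(T) = p + (x₀−p)·cosh(ωT) + (ẋ₀/ω)·sinh(ωT) ⇒ p·(1 − cosh) = x(T) − x₀·cosh − (ẋ₀/ω)·sinh
numerator   = -0.5024 − (-0.1744)·1.280204 − (-0.6919/2.9169)·0.799326 = -0.089529
denominator = 1 − 1.280204 = -0.280204
p = -0.089529 / -0.280204 = 0.3195

p = 0.3195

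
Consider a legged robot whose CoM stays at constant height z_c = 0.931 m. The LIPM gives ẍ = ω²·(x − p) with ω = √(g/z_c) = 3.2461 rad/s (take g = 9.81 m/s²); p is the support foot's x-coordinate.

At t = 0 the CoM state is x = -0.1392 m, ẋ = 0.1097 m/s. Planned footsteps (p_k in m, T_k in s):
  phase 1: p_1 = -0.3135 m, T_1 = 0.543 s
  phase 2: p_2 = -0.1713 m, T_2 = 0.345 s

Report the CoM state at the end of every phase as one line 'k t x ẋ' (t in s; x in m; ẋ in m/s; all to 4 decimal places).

phase 1: p=-0.3135, T=0.543, ωT=1.762632, cosh=2.999675, sinh=2.828083; start (x,ẋ)=(-0.139200, 0.109700) → end (x,ẋ)=(0.304917, 1.929180)
phase 2: p=-0.1713, T=0.345, ωT=1.119905, cosh=1.695436, sinh=1.369125; start (x,ẋ)=(0.304917, 1.929180) → end (x,ẋ)=(1.449776, 5.387260)

1 0.5430 0.3049 1.9292
2 0.8880 1.4498 5.3873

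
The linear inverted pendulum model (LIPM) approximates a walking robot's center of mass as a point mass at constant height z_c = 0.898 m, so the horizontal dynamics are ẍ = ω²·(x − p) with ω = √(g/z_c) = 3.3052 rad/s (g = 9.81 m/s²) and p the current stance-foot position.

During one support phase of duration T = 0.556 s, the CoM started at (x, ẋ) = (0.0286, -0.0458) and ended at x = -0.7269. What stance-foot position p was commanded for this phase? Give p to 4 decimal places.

p = 0.3497

ωT = 3.3052·0.556 = 1.837691; cosh(ωT) = 3.220601, sinh(ωT) = 3.061417
x(T) = p + (x₀−p)·cosh(ωT) + (ẋ₀/ω)·sinh(ωT) ⇒ p·(1 − cosh) = x(T) − x₀·cosh − (ẋ₀/ω)·sinh
numerator   = -0.7269 − (0.0286)·3.220601 − (-0.0458/3.3052)·3.061417 = -0.776587
denominator = 1 − 3.220601 = -2.220601
p = -0.776587 / -2.220601 = 0.3497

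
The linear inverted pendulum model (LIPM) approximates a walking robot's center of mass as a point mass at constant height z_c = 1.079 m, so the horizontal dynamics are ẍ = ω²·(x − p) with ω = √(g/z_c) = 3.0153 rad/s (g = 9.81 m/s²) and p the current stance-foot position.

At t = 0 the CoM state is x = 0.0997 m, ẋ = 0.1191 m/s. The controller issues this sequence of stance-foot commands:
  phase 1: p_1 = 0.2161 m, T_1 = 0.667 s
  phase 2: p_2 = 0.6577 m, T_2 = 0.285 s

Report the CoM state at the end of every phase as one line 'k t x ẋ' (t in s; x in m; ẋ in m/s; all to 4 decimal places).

phase 1: p=0.2161, T=0.667, ωT=2.011205, cosh=3.803072, sinh=3.669245; start (x,ẋ)=(0.099700, 0.119100) → end (x,ẋ)=(-0.081648, -0.834889)
phase 2: p=0.6577, T=0.285, ωT=0.859360, cosh=1.392541, sinh=0.969109; start (x,ẋ)=(-0.081648, -0.834889) → end (x,ẋ)=(-0.640203, -3.323105)

1 0.6670 -0.0816 -0.8349
2 0.9520 -0.6402 -3.3231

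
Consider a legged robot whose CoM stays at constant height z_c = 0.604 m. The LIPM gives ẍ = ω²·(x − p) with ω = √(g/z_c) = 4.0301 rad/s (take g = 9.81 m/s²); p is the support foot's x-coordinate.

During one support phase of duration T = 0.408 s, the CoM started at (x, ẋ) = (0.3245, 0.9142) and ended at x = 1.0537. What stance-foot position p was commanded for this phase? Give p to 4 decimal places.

ωT = 4.0301·0.408 = 1.644281; cosh(ωT) = 2.685218, sinh(ωT) = 2.492067
x(T) = p + (x₀−p)·cosh(ωT) + (ẋ₀/ω)·sinh(ωT) ⇒ p·(1 − cosh) = x(T) − x₀·cosh − (ẋ₀/ω)·sinh
numerator   = 1.0537 − (0.3245)·2.685218 − (0.9142/4.0301)·2.492067 = -0.382961
denominator = 1 − 2.685218 = -1.685218
p = -0.382961 / -1.685218 = 0.2272

p = 0.2272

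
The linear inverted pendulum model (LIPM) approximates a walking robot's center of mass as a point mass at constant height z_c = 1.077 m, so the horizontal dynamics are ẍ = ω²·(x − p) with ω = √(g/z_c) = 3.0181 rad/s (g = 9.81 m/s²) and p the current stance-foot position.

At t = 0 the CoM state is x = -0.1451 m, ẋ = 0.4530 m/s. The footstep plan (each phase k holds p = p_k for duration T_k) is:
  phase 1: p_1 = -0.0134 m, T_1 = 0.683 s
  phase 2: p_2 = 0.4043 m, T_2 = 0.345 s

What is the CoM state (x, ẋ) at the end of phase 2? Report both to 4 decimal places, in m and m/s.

x = -0.0627, ẋ = -0.9262

phase 1: p=-0.0134, T=0.683, ωT=2.061362, cosh=3.991973, sinh=3.864693; start (x,ẋ)=(-0.145100, 0.453000) → end (x,ẋ)=(0.040926, 0.272211)
phase 2: p=0.4043, T=0.345, ωT=1.041244, cosh=1.592878, sinh=1.239863; start (x,ẋ)=(0.040926, 0.272211) → end (x,ẋ)=(-0.062684, -0.926157)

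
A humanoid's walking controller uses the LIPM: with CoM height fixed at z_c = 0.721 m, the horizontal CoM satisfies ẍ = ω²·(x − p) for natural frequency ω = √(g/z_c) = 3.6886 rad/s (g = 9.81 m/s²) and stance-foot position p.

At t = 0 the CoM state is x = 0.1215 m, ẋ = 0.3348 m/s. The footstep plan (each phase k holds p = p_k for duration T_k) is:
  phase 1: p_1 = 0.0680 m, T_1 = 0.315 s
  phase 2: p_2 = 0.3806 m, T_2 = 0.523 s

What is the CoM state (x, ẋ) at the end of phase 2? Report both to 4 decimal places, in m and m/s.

x = 0.8681, ẋ = 1.9719

phase 1: p=0.0680, T=0.315, ωT=1.161909, cosh=1.754458, sinh=1.441570; start (x,ẋ)=(0.121500, 0.334800) → end (x,ẋ)=(0.292709, 0.871872)
phase 2: p=0.3806, T=0.523, ωT=1.929138, cosh=3.514423, sinh=3.369150; start (x,ẋ)=(0.292709, 0.871872) → end (x,ẋ)=(0.868079, 1.971871)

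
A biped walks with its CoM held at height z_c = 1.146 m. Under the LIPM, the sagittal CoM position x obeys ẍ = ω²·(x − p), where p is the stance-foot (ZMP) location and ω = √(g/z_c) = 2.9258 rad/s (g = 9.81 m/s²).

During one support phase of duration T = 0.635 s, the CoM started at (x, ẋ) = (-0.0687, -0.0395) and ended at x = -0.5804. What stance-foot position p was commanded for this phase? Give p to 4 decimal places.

ωT = 2.9258·0.635 = 1.857883; cosh(ωT) = 3.283077, sinh(ωT) = 3.127075
x(T) = p + (x₀−p)·cosh(ωT) + (ẋ₀/ω)·sinh(ωT) ⇒ p·(1 − cosh) = x(T) − x₀·cosh − (ẋ₀/ω)·sinh
numerator   = -0.5804 − (-0.0687)·3.283077 − (-0.0395/2.9258)·3.127075 = -0.312635
denominator = 1 − 3.283077 = -2.283077
p = -0.312635 / -2.283077 = 0.1369

p = 0.1369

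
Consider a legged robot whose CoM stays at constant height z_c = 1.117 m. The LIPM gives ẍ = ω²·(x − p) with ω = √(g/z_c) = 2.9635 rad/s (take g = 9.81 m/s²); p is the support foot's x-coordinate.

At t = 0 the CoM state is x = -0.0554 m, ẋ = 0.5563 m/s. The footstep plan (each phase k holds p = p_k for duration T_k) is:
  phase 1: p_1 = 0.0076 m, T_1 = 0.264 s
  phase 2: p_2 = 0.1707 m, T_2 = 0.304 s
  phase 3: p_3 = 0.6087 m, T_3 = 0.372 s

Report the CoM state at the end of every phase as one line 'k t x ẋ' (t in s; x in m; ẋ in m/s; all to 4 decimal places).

phase 1: p=0.0076, T=0.264, ωT=0.782364, cosh=1.321979, sinh=0.864656; start (x,ẋ)=(-0.055400, 0.556300) → end (x,ẋ)=(0.086626, 0.573986)
phase 2: p=0.1707, T=0.304, ωT=0.900904, cosh=1.434015, sinh=1.027813; start (x,ẋ)=(0.086626, 0.573986) → end (x,ẋ)=(0.249209, 0.567021)
phase 3: p=0.6087, T=0.372, ωT=1.102422, cosh=1.671758, sinh=1.339693; start (x,ẋ)=(0.249209, 0.567021) → end (x,ẋ)=(0.264047, -0.479323)

1 0.2640 0.0866 0.5740
2 0.5680 0.2492 0.5670
3 0.9400 0.2640 -0.4793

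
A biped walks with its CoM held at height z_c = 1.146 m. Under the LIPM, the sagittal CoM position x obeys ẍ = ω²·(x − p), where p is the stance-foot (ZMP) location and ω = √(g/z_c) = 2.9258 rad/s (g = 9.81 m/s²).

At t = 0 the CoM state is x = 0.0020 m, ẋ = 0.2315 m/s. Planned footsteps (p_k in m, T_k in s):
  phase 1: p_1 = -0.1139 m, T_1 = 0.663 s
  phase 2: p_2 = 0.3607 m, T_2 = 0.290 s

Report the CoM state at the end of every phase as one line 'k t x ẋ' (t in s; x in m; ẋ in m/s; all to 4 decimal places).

phase 1: p=-0.1139, T=0.663, ωT=1.939805, cosh=3.550564, sinh=3.406833; start (x,ẋ)=(0.002000, 0.231500) → end (x,ẋ)=(0.567171, 1.977213)
phase 2: p=0.3607, T=0.290, ωT=0.848482, cosh=1.382081, sinh=0.954017; start (x,ẋ)=(0.567171, 1.977213) → end (x,ẋ)=(1.290771, 3.308985)

1 0.6630 0.5672 1.9772
2 0.9530 1.2908 3.3090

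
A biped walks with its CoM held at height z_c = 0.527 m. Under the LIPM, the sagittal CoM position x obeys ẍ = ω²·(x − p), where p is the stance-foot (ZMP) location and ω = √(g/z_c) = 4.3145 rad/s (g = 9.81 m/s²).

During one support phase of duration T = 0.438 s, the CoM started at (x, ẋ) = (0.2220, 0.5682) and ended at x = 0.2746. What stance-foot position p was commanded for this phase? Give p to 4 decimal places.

ωT = 4.3145·0.438 = 1.889751; cosh(ωT) = 3.384415, sinh(ωT) = 3.233306
x(T) = p + (x₀−p)·cosh(ωT) + (ẋ₀/ω)·sinh(ωT) ⇒ p·(1 − cosh) = x(T) − x₀·cosh − (ẋ₀/ω)·sinh
numerator   = 0.2746 − (0.2220)·3.384415 − (0.5682/4.3145)·3.233306 = -0.902552
denominator = 1 − 3.384415 = -2.384415
p = -0.902552 / -2.384415 = 0.3785

p = 0.3785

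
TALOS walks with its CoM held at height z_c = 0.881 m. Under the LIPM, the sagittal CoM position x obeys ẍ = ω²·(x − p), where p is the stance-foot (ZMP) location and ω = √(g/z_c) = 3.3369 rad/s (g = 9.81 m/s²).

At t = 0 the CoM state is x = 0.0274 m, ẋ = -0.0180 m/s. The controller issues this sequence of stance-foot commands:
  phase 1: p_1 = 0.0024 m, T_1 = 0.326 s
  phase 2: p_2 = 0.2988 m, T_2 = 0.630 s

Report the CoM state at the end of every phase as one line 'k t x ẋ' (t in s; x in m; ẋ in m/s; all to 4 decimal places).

phase 1: p=0.0024, T=0.326, ωT=1.087829, cosh=1.652386, sinh=1.315439; start (x,ẋ)=(0.027400, -0.018000) → end (x,ẋ)=(0.036614, 0.079994)
phase 2: p=0.2988, T=0.630, ωT=2.102247, cosh=4.153361, sinh=4.031179; start (x,ẋ)=(0.036614, 0.079994) → end (x,ẋ)=(-0.693516, -3.194589)

1 0.3260 0.0366 0.0800
2 0.9560 -0.6935 -3.1946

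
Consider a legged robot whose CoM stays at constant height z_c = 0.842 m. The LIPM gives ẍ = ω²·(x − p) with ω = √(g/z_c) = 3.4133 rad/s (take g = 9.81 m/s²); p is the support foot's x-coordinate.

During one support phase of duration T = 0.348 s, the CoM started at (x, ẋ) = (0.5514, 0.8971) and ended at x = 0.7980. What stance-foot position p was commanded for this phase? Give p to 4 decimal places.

ωT = 3.4133·0.348 = 1.187828; cosh(ωT) = 1.792417, sinh(ωT) = 1.487534
x(T) = p + (x₀−p)·cosh(ωT) + (ẋ₀/ω)·sinh(ωT) ⇒ p·(1 − cosh) = x(T) − x₀·cosh − (ẋ₀/ω)·sinh
numerator   = 0.7980 − (0.5514)·1.792417 − (0.8971/3.4133)·1.487534 = -0.581299
denominator = 1 − 1.792417 = -0.792417
p = -0.581299 / -0.792417 = 0.7336

p = 0.7336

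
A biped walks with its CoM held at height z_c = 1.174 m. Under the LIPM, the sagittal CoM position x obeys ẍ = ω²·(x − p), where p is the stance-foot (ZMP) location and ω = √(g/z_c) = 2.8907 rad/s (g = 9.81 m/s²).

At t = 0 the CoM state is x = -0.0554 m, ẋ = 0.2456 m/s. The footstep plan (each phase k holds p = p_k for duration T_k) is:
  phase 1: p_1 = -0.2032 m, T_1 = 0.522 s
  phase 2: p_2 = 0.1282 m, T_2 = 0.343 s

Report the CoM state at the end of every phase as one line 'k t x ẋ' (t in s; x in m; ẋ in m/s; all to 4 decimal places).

phase 1: p=-0.2032, T=0.522, ωT=1.508945, cosh=2.371551, sinh=2.150408; start (x,ẋ)=(-0.055400, 0.245600) → end (x,ẋ)=(0.330019, 1.501205)
phase 2: p=0.1282, T=0.343, ωT=0.991510, cosh=1.533159, sinh=1.162143; start (x,ẋ)=(0.330019, 1.501205) → end (x,ẋ)=(1.041147, 2.979576)

1 0.5220 0.3300 1.5012
2 0.8650 1.0411 2.9796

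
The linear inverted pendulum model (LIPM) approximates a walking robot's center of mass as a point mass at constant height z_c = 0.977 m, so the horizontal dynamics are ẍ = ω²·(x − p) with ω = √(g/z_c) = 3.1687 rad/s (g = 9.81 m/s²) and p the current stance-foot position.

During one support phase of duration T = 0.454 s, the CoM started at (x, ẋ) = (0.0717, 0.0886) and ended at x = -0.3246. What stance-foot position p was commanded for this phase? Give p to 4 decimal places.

p = 0.4403

ωT = 3.1687·0.454 = 1.438590; cosh(ωT) = 2.226005, sinh(ωT) = 1.988743
x(T) = p + (x₀−p)·cosh(ωT) + (ẋ₀/ω)·sinh(ωT) ⇒ p·(1 − cosh) = x(T) − x₀·cosh − (ẋ₀/ω)·sinh
numerator   = -0.3246 − (0.0717)·2.226005 − (0.0886/3.1687)·1.988743 = -0.539812
denominator = 1 − 2.226005 = -1.226005
p = -0.539812 / -1.226005 = 0.4403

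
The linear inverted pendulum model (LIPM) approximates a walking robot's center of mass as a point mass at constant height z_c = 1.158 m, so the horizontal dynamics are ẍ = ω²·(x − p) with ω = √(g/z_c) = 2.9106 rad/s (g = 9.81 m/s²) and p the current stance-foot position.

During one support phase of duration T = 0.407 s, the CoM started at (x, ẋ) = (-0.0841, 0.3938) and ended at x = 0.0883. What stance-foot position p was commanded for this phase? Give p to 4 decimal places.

ωT = 2.9106·0.407 = 1.184614; cosh(ωT) = 1.787645, sinh(ωT) = 1.481781
x(T) = p + (x₀−p)·cosh(ωT) + (ẋ₀/ω)·sinh(ωT) ⇒ p·(1 − cosh) = x(T) − x₀·cosh − (ẋ₀/ω)·sinh
numerator   = 0.0883 − (-0.0841)·1.787645 − (0.3938/2.9106)·1.481781 = 0.038158
denominator = 1 − 1.787645 = -0.787645
p = 0.038158 / -0.787645 = -0.0484

p = -0.0484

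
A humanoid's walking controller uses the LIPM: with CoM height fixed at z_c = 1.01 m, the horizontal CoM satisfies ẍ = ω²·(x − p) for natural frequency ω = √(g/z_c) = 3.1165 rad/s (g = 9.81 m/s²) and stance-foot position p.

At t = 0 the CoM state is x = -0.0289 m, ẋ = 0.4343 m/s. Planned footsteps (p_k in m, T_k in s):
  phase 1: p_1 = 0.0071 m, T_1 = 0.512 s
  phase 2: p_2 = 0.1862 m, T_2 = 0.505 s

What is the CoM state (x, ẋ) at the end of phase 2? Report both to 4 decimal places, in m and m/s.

phase 1: p=0.0071, T=0.512, ωT=1.595648, cosh=2.567150, sinh=2.364373; start (x,ẋ)=(-0.028900, 0.434300) → end (x,ẋ)=(0.244170, 0.849645)
phase 2: p=0.1862, T=0.505, ωT=1.573832, cosh=2.516177, sinh=2.308928; start (x,ẋ)=(0.244170, 0.849645) → end (x,ẋ)=(0.961541, 2.554996)

x = 0.9615, ẋ = 2.5550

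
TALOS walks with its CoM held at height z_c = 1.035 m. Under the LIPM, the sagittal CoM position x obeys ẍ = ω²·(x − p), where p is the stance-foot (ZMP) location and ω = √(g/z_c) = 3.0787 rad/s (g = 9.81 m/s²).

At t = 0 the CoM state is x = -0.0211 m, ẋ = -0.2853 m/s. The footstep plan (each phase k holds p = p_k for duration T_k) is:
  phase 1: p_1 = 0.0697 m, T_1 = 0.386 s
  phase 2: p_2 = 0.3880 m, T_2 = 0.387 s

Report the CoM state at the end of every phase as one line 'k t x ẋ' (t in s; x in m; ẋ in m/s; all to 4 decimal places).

phase 1: p=0.0697, T=0.386, ωT=1.188378, cosh=1.793235, sinh=1.488520; start (x,ẋ)=(-0.021100, -0.285300) → end (x,ẋ)=(-0.231065, -0.927720)
phase 2: p=0.3880, T=0.387, ωT=1.191457, cosh=1.797826, sinh=1.494048; start (x,ẋ)=(-0.231065, -0.927720) → end (x,ẋ)=(-1.175180, -4.515408)

1 0.3860 -0.2311 -0.9277
2 0.7730 -1.1752 -4.5154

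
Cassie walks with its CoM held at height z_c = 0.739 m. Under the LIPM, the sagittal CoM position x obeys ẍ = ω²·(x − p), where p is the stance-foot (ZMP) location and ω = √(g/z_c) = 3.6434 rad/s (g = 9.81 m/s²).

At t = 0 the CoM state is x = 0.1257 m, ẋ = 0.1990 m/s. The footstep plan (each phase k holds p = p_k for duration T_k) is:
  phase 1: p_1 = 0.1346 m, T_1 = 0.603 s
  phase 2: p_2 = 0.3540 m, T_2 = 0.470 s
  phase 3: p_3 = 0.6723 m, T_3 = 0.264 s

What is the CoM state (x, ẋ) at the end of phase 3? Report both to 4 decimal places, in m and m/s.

x = 1.5792, ẋ = 3.8042

phase 1: p=0.1346, T=0.603, ωT=2.196970, cosh=4.554425, sinh=4.443286; start (x,ẋ)=(0.125700, 0.199000) → end (x,ẋ)=(0.336755, 0.762251)
phase 2: p=0.3540, T=0.470, ωT=1.712398, cosh=2.861334, sinh=2.680902; start (x,ẋ)=(0.336755, 0.762251) → end (x,ẋ)=(0.865539, 2.012612)
phase 3: p=0.6723, T=0.264, ωT=0.961858, cosh=1.499367, sinh=1.117185; start (x,ẋ)=(0.865539, 2.012612) → end (x,ẋ)=(1.579168, 3.804195)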